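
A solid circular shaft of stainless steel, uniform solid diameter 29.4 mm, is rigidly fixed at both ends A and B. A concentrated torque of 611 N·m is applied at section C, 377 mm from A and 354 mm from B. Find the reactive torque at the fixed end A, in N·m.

With uniform GJ and both ends fixed, compatibility θ_AC = θ_CB gives T_A·a = T_B·b, together with T_A + T_B = T₀.
T_A = T₀·b/(a+b) = 611.0·354/731.0 = 295.9 N·m; T_B = 315.1 N·m.

296 N·m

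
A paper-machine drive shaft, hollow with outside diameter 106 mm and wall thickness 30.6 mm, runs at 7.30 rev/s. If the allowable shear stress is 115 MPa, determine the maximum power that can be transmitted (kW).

1190 kW

J = π(d_o⁴ − d_i⁴)/32 = π(0.106⁴ − 0.0448⁴)/32 = 1.200×10^-5 m⁴.
T_max = τ_allow·J/r = 1.15×10^8 × 1.200×10^-5 / 0.0530 = 26040 N·m.
ω = 2π·7.30 = 45.87 rad/s, so P_max = T_max·ω = 1.194×10^6 W.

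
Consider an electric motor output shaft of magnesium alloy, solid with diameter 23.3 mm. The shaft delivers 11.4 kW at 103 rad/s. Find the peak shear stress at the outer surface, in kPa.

ω = 103 rad/s, so T = P/ω = 11.4×10³ / 103.0 = 110.7 N·m.
J = πd⁴/32 = π(0.0233)⁴/32 = 2.894×10^-8 m⁴.
τ_max = T·r/J = 110.7 × 0.0117 / 2.894×10^-8 = 4.456×10^7 Pa.

44600 kPa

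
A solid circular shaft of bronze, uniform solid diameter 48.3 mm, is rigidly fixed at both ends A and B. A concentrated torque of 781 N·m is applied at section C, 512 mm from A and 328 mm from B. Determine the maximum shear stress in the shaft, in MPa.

With uniform GJ and both ends fixed, compatibility θ_AC = θ_CB gives T_A·a = T_B·b, together with T_A + T_B = T₀.
T_A = T₀·b/(a+b) = 781.0·328/840.0 = 305.0 N·m; T_B = 476.0 N·m.
τ in each portion: τ_AC = 1.38×10^7 Pa, τ_CB = 2.15×10^7 Pa; maximum is in CB.
τ_max = T_CB·r/J = 476.0·0.0241/5.34×10^-7 = 2.152×10^7 Pa.

21.5 MPa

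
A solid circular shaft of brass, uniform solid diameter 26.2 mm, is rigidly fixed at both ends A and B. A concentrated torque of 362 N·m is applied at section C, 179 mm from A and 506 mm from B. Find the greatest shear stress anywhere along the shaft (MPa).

75.7 MPa

With uniform GJ and both ends fixed, compatibility θ_AC = θ_CB gives T_A·a = T_B·b, together with T_A + T_B = T₀.
T_A = T₀·b/(a+b) = 362.0·506/685.0 = 267.4 N·m; T_B = 94.60 N·m.
τ in each portion: τ_AC = 7.57×10^7 Pa, τ_CB = 2.68×10^7 Pa; maximum is in AC.
τ_max = T_AC·r/J = 267.4·0.0131/4.63×10^-8 = 7.572×10^7 Pa.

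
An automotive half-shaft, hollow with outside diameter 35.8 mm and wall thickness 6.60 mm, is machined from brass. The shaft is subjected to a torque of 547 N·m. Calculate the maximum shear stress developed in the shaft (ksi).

10.5 ksi

J = π(d_o⁴ − d_i⁴)/32 = π(0.0358⁴ − 0.0226⁴)/32 = 1.357×10^-7 m⁴.
τ_max = T·r/J = 547.0 × 0.0179 / 1.357×10^-7 = 7.218×10^7 Pa.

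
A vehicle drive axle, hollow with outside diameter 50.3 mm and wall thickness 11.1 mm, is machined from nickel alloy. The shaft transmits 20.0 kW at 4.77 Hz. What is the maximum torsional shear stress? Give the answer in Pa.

ω = 2π·4.77 = 29.97 rad/s, so T = P/ω = 20.0×10³ / 29.97 = 667.3 N·m.
J = π(d_o⁴ − d_i⁴)/32 = π(0.0503⁴ − 0.0281⁴)/32 = 5.672×10^-7 m⁴.
τ_max = T·r/J = 667.3 × 0.0251 / 5.672×10^-7 = 2.959×10^7 Pa.

2.96e7 Pa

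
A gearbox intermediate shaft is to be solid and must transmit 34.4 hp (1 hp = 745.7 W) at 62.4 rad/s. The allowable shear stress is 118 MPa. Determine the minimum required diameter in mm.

26.1 mm

ω = 62.4 rad/s, so T = P/ω = 34.4×745.7 / 62.40 = 411.1 N·m.
For a solid shaft τ_max = 16T/(πd³), so d = (16T/(π τ_allow))^(1/3) = (16·411.1/(π·1.18×10^8))^(1/3) = 0.02608 m.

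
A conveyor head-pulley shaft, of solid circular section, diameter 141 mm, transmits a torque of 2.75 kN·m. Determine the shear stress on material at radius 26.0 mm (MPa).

J = πd⁴/32 = π(0.141)⁴/32 = 3.880×10^-5 m⁴.
Shear stress varies linearly with radius: τ = T·r/J = 2750 × 0.0260 / 3.880×10^-5 = 1.843×10^6 Pa.

1.84 MPa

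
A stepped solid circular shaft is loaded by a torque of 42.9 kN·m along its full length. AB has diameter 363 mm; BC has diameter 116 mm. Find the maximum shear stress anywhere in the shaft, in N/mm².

140 N/mm²

Under the same torque, τ_max = 16T/(πd³) is largest where d is smallest — segment BC (d = 116 mm).
τ_max = 16·42900/(π·(0.116)³) = 1.400×10^8 Pa.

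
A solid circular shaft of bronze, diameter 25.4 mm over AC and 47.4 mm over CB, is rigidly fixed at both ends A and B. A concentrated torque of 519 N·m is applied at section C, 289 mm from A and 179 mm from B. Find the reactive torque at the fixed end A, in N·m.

25.2 N·m

Compatibility: T_A·a/J_AC = T_B·b/J_CB with T_A + T_B = T₀.
J_AC = 4.09×10^-8 m⁴, J_CB = 4.96×10^-7 m⁴, so T_A = T₀·(J_AC/a)/((J_AC/a)+(J_CB/b)) = 25.22 N·m, T_B = 493.8 N·m.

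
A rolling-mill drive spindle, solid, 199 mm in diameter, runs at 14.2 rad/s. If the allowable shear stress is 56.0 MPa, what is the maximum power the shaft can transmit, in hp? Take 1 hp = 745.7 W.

J = πd⁴/32 = π(0.199)⁴/32 = 1.540×10^-4 m⁴.
T_max = τ_allow·J/r = 5.60×10^7 × 1.540×10^-4 / 0.0995 = 86650 N·m.
ω = 14.2 rad/s, so P_max = T_max·ω = 1.230×10^6 W.

1650 hp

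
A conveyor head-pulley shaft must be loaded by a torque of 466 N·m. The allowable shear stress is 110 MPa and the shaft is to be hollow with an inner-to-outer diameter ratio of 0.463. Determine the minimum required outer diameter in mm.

For a hollow shaft with d_i/d_o = 0.463: τ_max = 16T/(π d_o³ (1−k⁴)), so d_o = [16T/(π τ_allow (1−k⁴))]^(1/3) = [16·466.0/(π·1.10×10^8·0.9540)]^(1/3) = 0.02828 m.

28.3 mm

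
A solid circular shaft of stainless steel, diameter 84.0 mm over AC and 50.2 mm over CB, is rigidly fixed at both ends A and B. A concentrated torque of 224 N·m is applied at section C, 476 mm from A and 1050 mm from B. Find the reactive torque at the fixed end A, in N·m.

Compatibility: T_A·a/J_AC = T_B·b/J_CB with T_A + T_B = T₀.
J_AC = 4.89×10^-6 m⁴, J_CB = 6.23×10^-7 m⁴, so T_A = T₀·(J_AC/a)/((J_AC/a)+(J_CB/b)) = 211.8 N·m, T_B = 12.24 N·m.

212 N·m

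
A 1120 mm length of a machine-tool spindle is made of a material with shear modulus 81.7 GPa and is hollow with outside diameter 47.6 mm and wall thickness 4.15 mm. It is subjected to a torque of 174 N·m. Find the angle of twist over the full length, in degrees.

0.507°

J = π(d_o⁴ − d_i⁴)/32 = π(0.0476⁴ − 0.0393⁴)/32 = 2.698×10^-7 m⁴.
θ = T·L/(G·J) = 174.0 × 1.12 / (81.7×10⁹ × 2.698×10^-7) = 8.841×10^-3 rad.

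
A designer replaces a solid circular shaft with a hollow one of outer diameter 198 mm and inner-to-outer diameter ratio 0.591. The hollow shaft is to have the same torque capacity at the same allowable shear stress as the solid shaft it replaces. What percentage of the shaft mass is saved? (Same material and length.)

29.0 %

Equal τ_max and T ⇒ the solid shaft needs d_s³ = d_o³(1−k⁴), so d_s = 198·(1−0.591⁴)^(1/3) = 189.6 mm.
Area ratio A_h/A_s = d_o²(1−k²)/d_s² = (1−k²)/(1−k⁴)^(2/3) = 0.7097.
Mass saving = 1 − 0.7097 = 29.0 %.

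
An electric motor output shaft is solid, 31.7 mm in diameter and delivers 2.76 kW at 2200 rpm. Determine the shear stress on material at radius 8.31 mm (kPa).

ω = 2π·2200/60 = 230.4 rad/s, so T = P/ω = 2.76×10³ / 230.4 = 11.98 N·m.
J = πd⁴/32 = π(0.0317)⁴/32 = 9.914×10^-8 m⁴.
Shear stress varies linearly with radius: τ = T·r/J = 11.98 × 0.00831 / 9.914×10^-8 = 1.004×10^6 Pa.

1000 kPa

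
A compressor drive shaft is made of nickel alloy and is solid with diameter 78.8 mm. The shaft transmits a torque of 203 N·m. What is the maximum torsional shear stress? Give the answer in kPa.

J = πd⁴/32 = π(0.0788)⁴/32 = 3.785×10^-6 m⁴.
τ_max = T·r/J = 203.0 × 0.0394 / 3.785×10^-6 = 2.113×10^6 Pa.

2110 kPa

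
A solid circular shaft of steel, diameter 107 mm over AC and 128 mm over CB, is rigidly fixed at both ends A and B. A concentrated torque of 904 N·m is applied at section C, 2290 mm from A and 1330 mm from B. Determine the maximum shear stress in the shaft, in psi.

Compatibility: T_A·a/J_AC = T_B·b/J_CB with T_A + T_B = T₀.
J_AC = 1.29×10^-5 m⁴, J_CB = 2.64×10^-5 m⁴, so T_A = T₀·(J_AC/a)/((J_AC/a)+(J_CB/b)) = 199.7 N·m, T_B = 704.3 N·m.
τ in each portion: τ_AC = 8.30×10^5 Pa, τ_CB = 1.71×10^6 Pa; maximum is in CB.
τ_max = T_CB·r/J = 704.3·0.0640/2.64×10^-5 = 1.710×10^6 Pa.

248 psi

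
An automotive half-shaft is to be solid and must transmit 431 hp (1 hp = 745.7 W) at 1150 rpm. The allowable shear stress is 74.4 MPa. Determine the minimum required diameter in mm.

ω = 2π·1150/60 = 120.4 rad/s, so T = P/ω = 431×745.7 / 120.4 = 2669 N·m.
For a solid shaft τ_max = 16T/(πd³), so d = (16T/(π τ_allow))^(1/3) = (16·2669/(π·7.44×10^7))^(1/3) = 0.05674 m.

56.7 mm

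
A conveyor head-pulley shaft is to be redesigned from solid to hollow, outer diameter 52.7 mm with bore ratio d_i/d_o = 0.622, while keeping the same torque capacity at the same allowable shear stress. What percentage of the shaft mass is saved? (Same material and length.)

31.7 %

Equal τ_max and T ⇒ the solid shaft needs d_s³ = d_o³(1−k⁴), so d_s = 52.7·(1−0.622⁴)^(1/3) = 49.93 mm.
Area ratio A_h/A_s = d_o²(1−k²)/d_s² = (1−k²)/(1−k⁴)^(2/3) = 0.6831.
Mass saving = 1 − 0.6831 = 31.7 %.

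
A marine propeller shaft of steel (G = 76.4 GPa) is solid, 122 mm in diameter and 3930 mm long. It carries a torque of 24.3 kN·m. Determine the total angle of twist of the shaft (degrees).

J = πd⁴/32 = π(0.122)⁴/32 = 2.175×10^-5 m⁴.
θ = T·L/(G·J) = 24300 × 3.93 / (76.4×10⁹ × 2.175×10^-5) = 0.05747 rad.

3.29°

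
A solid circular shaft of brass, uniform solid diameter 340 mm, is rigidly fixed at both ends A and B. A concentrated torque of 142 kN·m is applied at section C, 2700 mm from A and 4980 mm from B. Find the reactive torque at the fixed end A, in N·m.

With uniform GJ and both ends fixed, compatibility θ_AC = θ_CB gives T_A·a = T_B·b, together with T_A + T_B = T₀.
T_A = T₀·b/(a+b) = 142000·4980/7680 = 92080 N·m; T_B = 49920 N·m.

92100 N·m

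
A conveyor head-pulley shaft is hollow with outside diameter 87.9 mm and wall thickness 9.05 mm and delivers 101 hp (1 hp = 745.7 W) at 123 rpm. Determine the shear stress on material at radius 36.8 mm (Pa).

ω = 2π·123/60 = 12.88 rad/s, so T = P/ω = 101×745.7 / 12.88 = 5847 N·m.
J = π(d_o⁴ − d_i⁴)/32 = π(0.0879⁴ − 0.0698⁴)/32 = 3.530×10^-6 m⁴.
Shear stress varies linearly with radius: τ = T·r/J = 5847 × 0.0368 / 3.530×10^-6 = 6.095×10^7 Pa.

6.09e7 Pa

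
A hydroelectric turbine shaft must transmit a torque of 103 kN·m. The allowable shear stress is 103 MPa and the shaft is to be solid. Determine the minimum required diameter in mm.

For a solid shaft τ_max = 16T/(πd³), so d = (16T/(π τ_allow))^(1/3) = (16·103000/(π·1.03×10^8))^(1/3) = 0.1721 m.

172 mm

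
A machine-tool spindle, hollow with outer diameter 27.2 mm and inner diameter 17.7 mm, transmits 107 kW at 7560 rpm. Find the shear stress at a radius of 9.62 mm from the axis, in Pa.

ω = 2π·7560/60 = 791.7 rad/s, so T = P/ω = 107×10³ / 791.7 = 135.2 N·m.
J = π(d_o⁴ − d_i⁴)/32 = π(0.0272⁴ − 0.0177⁴)/32 = 4.410×10^-8 m⁴.
Shear stress varies linearly with radius: τ = T·r/J = 135.2 × 0.00962 / 4.410×10^-8 = 2.948×10^7 Pa.

2.95e7 Pa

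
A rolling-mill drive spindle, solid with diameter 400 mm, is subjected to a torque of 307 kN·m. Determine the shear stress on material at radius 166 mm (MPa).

20.3 MPa

J = πd⁴/32 = π(0.400)⁴/32 = 2.513×10^-3 m⁴.
Shear stress varies linearly with radius: τ = T·r/J = 307000 × 0.166 / 2.513×10^-3 = 2.028×10^7 Pa.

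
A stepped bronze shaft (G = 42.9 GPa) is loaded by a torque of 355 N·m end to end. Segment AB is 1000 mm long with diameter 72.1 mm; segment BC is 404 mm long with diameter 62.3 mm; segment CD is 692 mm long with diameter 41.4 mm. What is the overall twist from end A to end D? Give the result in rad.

J_AB = π(0.0721)⁴/32 = 2.65×10^-6 m⁴; J_BC = π(0.0623)⁴/32 = 1.48×10^-6 m⁴; J_CD = π(0.0414)⁴/32 = 2.88×10^-7 m⁴.
θ = (T/G)·Σ L_i/J_i = (355.0/42.9×10⁹)·(1.00/2.65×10^-6 + 0.404/1.48×10^-6 + 0.692/2.88×10^-7) = 0.02523 rad.

0.0252 rad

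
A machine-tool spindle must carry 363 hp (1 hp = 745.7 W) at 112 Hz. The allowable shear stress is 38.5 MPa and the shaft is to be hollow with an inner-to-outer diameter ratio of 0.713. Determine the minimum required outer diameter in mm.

40.9 mm

ω = 2π·112 = 703.7 rad/s, so T = P/ω = 363×745.7 / 703.7 = 384.7 N·m.
For a hollow shaft with d_i/d_o = 0.713: τ_max = 16T/(π d_o³ (1−k⁴)), so d_o = [16T/(π τ_allow (1−k⁴))]^(1/3) = [16·384.7/(π·3.85×10^7·0.7416)]^(1/3) = 0.04094 m.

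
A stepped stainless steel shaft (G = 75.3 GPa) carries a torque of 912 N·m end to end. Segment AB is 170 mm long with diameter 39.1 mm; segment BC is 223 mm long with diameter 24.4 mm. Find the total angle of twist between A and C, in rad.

0.0866 rad

J_AB = π(0.0391)⁴/32 = 2.29×10^-7 m⁴; J_BC = π(0.0244)⁴/32 = 3.48×10^-8 m⁴.
θ = (T/G)·Σ L_i/J_i = (912.0/75.3×10⁹)·(0.170/2.29×10^-7 + 0.223/3.48×10^-8) = 0.08659 rad.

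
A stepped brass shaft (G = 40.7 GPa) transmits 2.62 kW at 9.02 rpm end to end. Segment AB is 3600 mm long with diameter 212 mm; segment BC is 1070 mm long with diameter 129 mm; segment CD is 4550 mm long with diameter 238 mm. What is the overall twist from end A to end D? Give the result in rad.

ω = 2π·9.02/60 = 0.9446 rad/s, so T = P/ω = 2.62×10³ / 0.9446 = 2774 N·m.
J_AB = π(0.212)⁴/32 = 1.98×10^-4 m⁴; J_BC = π(0.129)⁴/32 = 2.72×10^-5 m⁴; J_CD = π(0.238)⁴/32 = 3.15×10^-4 m⁴.
θ = (T/G)·Σ L_i/J_i = (2774/40.7×10⁹)·(3.60/1.98×10^-4 + 1.07/2.72×10^-5 + 4.55/3.15×10^-4) = 4.904×10^-3 rad.

0.00490 rad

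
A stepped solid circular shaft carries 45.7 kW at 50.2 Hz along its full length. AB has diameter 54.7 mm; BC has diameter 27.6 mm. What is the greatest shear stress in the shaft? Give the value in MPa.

ω = 2π·50.2 = 315.4 rad/s, so T = P/ω = 45.7×10³ / 315.4 = 144.9 N·m.
Under the same torque, τ_max = 16T/(πd³) is largest where d is smallest — segment BC (d = 27.6 mm).
τ_max = 16·144.9/(π·(0.0276)³) = 3.510×10^7 Pa.

35.1 MPa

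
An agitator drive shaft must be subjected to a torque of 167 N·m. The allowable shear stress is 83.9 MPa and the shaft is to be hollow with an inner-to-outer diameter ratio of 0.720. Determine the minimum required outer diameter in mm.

24.0 mm

For a hollow shaft with d_i/d_o = 0.720: τ_max = 16T/(π d_o³ (1−k⁴)), so d_o = [16T/(π τ_allow (1−k⁴))]^(1/3) = [16·167.0/(π·8.39×10^7·0.7313)]^(1/3) = 0.02402 m.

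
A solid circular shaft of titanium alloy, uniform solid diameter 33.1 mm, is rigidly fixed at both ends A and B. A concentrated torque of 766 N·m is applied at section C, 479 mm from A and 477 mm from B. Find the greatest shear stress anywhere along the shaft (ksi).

7.82 ksi

With uniform GJ and both ends fixed, compatibility θ_AC = θ_CB gives T_A·a = T_B·b, together with T_A + T_B = T₀.
T_A = T₀·b/(a+b) = 766.0·477/956.0 = 382.2 N·m; T_B = 383.8 N·m.
τ in each portion: τ_AC = 5.37×10^7 Pa, τ_CB = 5.39×10^7 Pa; maximum is in CB.
τ_max = T_CB·r/J = 383.8·0.0166/1.18×10^-7 = 5.390×10^7 Pa.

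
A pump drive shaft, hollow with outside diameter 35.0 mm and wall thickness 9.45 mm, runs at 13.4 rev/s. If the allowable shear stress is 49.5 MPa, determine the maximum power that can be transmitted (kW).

J = π(d_o⁴ − d_i⁴)/32 = π(0.0350⁴ − 0.0161⁴)/32 = 1.407×10^-7 m⁴.
T_max = τ_allow·J/r = 4.95×10^7 × 1.407×10^-7 / 0.0175 = 398.1 N·m.
ω = 2π·13.4 = 84.19 rad/s, so P_max = T_max·ω = 3.351×10^4 W.

33.5 kW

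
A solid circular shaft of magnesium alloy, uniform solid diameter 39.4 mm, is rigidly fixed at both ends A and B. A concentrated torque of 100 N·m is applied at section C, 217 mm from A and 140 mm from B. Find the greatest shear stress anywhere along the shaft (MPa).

With uniform GJ and both ends fixed, compatibility θ_AC = θ_CB gives T_A·a = T_B·b, together with T_A + T_B = T₀.
T_A = T₀·b/(a+b) = 100.0·140/357.0 = 39.22 N·m; T_B = 60.78 N·m.
τ in each portion: τ_AC = 3.27×10^6 Pa, τ_CB = 5.06×10^6 Pa; maximum is in CB.
τ_max = T_CB·r/J = 60.78·0.0197/2.37×10^-7 = 5.061×10^6 Pa.

5.06 MPa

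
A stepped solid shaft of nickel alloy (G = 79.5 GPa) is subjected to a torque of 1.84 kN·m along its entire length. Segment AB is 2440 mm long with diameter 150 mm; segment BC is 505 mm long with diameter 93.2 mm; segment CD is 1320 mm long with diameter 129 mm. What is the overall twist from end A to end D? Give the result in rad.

0.00384 rad

J_AB = π(0.150)⁴/32 = 4.97×10^-5 m⁴; J_BC = π(0.0932)⁴/32 = 7.41×10^-6 m⁴; J_CD = π(0.129)⁴/32 = 2.72×10^-5 m⁴.
θ = (T/G)·Σ L_i/J_i = (1840/79.5×10⁹)·(2.44/4.97×10^-5 + 0.505/7.41×10^-6 + 1.32/2.72×10^-5) = 3.838×10^-3 rad.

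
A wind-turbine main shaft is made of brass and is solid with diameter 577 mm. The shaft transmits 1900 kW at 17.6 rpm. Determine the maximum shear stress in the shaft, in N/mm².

27.3 N/mm²

ω = 2π·17.6/60 = 1.843 rad/s, so T = P/ω = 1900×10³ / 1.843 = 1.031e6 N·m.
J = πd⁴/32 = π(0.577)⁴/32 = 0.01088 m⁴.
τ_max = T·r/J = 1.031e6 × 0.288 / 0.01088 = 2.733×10^7 Pa.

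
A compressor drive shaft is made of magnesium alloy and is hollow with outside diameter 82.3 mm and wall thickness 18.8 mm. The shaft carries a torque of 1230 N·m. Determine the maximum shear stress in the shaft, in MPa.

J = π(d_o⁴ − d_i⁴)/32 = π(0.0823⁴ − 0.0447⁴)/32 = 4.112×10^-6 m⁴.
τ_max = T·r/J = 1230 × 0.0411 / 4.112×10^-6 = 1.231×10^7 Pa.

12.3 MPa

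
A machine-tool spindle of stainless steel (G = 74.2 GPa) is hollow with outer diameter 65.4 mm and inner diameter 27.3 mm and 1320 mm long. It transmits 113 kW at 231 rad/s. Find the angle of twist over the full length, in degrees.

0.286°

ω = 231 rad/s, so T = P/ω = 113×10³ / 231.0 = 489.2 N·m.
J = π(d_o⁴ − d_i⁴)/32 = π(0.0654⁴ − 0.0273⁴)/32 = 1.741×10^-6 m⁴.
θ = T·L/(G·J) = 489.2 × 1.32 / (74.2×10⁹ × 1.741×10^-6) = 4.997×10^-3 rad.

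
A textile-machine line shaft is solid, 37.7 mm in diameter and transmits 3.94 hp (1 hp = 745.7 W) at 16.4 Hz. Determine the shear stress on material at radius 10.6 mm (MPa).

1.52 MPa

ω = 2π·16.4 = 103.0 rad/s, so T = P/ω = 3.94×745.7 / 103.0 = 28.51 N·m.
J = πd⁴/32 = π(0.0377)⁴/32 = 1.983×10^-7 m⁴.
Shear stress varies linearly with radius: τ = T·r/J = 28.51 × 0.0106 / 1.983×10^-7 = 1.524×10^6 Pa.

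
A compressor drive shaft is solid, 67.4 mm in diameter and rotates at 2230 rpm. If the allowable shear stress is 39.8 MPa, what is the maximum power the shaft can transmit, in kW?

J = πd⁴/32 = π(0.0674)⁴/32 = 2.026×10^-6 m⁴.
T_max = τ_allow·J/r = 3.98×10^7 × 2.026×10^-6 / 0.0337 = 2393 N·m.
ω = 2π·2230/60 = 233.5 rad/s, so P_max = T_max·ω = 5.588×10^5 W.

559 kW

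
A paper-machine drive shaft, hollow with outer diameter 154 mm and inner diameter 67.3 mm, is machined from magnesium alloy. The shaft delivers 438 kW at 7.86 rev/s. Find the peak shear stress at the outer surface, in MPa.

12.8 MPa

ω = 2π·7.86 = 49.39 rad/s, so T = P/ω = 438×10³ / 49.39 = 8869 N·m.
J = π(d_o⁴ − d_i⁴)/32 = π(0.154⁴ − 0.0673⁴)/32 = 5.320×10^-5 m⁴.
τ_max = T·r/J = 8869 × 0.0770 / 5.320×10^-5 = 1.284×10^7 Pa.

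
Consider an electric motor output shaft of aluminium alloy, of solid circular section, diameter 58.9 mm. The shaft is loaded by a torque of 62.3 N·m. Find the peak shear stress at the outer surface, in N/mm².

1.55 N/mm²

J = πd⁴/32 = π(0.0589)⁴/32 = 1.182×10^-6 m⁴.
τ_max = T·r/J = 62.30 × 0.0295 / 1.182×10^-6 = 1.553×10^6 Pa.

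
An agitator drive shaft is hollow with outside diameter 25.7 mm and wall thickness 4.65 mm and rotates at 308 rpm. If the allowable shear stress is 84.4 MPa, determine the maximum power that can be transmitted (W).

7570 W

J = π(d_o⁴ − d_i⁴)/32 = π(0.0257⁴ − 0.0164⁴)/32 = 3.573×10^-8 m⁴.
T_max = τ_allow·J/r = 8.44×10^7 × 3.573×10^-8 / 0.0129 = 234.7 N·m.
ω = 2π·308/60 = 32.25 rad/s, so P_max = T_max·ω = 7568 W.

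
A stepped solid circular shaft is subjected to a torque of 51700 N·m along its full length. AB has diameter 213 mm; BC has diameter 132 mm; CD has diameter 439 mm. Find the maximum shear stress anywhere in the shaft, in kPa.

114000 kPa

Under the same torque, τ_max = 16T/(πd³) is largest where d is smallest — segment BC (d = 132 mm).
τ_max = 16·51700/(π·(0.132)³) = 1.145×10^8 Pa.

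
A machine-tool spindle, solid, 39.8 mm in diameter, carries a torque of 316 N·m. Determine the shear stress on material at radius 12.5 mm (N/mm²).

16.0 N/mm²

J = πd⁴/32 = π(0.0398)⁴/32 = 2.463×10^-7 m⁴.
Shear stress varies linearly with radius: τ = T·r/J = 316.0 × 0.0125 / 2.463×10^-7 = 1.603×10^7 Pa.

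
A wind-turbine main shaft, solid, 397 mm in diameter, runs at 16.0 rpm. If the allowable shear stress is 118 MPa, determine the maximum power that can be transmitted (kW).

J = πd⁴/32 = π(0.397)⁴/32 = 2.439×10^-3 m⁴.
T_max = τ_allow·J/r = 1.18×10^8 × 2.439×10^-3 / 0.199 = 1.450e6 N·m.
ω = 2π·16.0/60 = 1.676 rad/s, so P_max = T_max·ω = 2.429×10^6 W.

2430 kW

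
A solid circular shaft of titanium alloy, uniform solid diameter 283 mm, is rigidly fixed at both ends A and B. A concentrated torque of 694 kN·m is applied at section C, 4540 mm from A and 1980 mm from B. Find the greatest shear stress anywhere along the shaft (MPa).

109 MPa

With uniform GJ and both ends fixed, compatibility θ_AC = θ_CB gives T_A·a = T_B·b, together with T_A + T_B = T₀.
T_A = T₀·b/(a+b) = 694000·1980/6520 = 210800 N·m; T_B = 483200 N·m.
τ in each portion: τ_AC = 4.74×10^7 Pa, τ_CB = 1.09×10^8 Pa; maximum is in CB.
τ_max = T_CB·r/J = 483200·0.141/6.30×10^-4 = 1.086×10^8 Pa.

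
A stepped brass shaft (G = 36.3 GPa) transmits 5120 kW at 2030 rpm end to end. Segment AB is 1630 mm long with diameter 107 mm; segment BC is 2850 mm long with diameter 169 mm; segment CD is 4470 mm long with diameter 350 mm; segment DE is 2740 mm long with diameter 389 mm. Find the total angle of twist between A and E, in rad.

ω = 2π·2030/60 = 212.6 rad/s, so T = P/ω = 5120×10³ / 212.6 = 24080 N·m.
J_AB = π(0.107)⁴/32 = 1.29×10^-5 m⁴; J_BC = π(0.169)⁴/32 = 8.01×10^-5 m⁴; J_CD = π(0.350)⁴/32 = 1.47×10^-3 m⁴; J_DE = π(0.389)⁴/32 = 2.25×10^-3 m⁴.
θ = (T/G)·Σ L_i/J_i = (24080/36.3×10⁹)·(1.63/1.29×10^-5 + 2.85/8.01×10^-5 + 4.47/1.47×10^-3 + 2.74/2.25×10^-3) = 0.1105 rad.

0.110 rad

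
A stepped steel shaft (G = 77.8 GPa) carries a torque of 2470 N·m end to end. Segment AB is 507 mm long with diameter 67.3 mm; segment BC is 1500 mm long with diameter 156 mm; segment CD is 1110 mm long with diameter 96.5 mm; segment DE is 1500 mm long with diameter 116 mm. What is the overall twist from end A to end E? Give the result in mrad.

J_AB = π(0.0673)⁴/32 = 2.01×10^-6 m⁴; J_BC = π(0.156)⁴/32 = 5.81×10^-5 m⁴; J_CD = π(0.0965)⁴/32 = 8.51×10^-6 m⁴; J_DE = π(0.116)⁴/32 = 1.78×10^-5 m⁴.
θ = (T/G)·Σ L_i/J_i = (2470/77.8×10⁹)·(0.507/2.01×10^-6 + 1.50/5.81×10^-5 + 1.11/8.51×10^-6 + 1.50/1.78×10^-5) = 0.01563 rad.

15.6 mrad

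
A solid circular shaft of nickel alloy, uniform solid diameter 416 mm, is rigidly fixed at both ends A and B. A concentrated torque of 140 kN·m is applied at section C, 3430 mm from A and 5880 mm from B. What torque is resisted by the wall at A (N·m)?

88400 N·m

With uniform GJ and both ends fixed, compatibility θ_AC = θ_CB gives T_A·a = T_B·b, together with T_A + T_B = T₀.
T_A = T₀·b/(a+b) = 140000·5880/9310 = 88420 N·m; T_B = 51580 N·m.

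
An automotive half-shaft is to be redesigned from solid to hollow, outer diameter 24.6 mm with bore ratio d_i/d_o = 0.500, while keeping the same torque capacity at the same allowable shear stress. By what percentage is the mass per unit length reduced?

21.7 %

Equal τ_max and T ⇒ the solid shaft needs d_s³ = d_o³(1−k⁴), so d_s = 24.6·(1−0.500⁴)^(1/3) = 24.08 mm.
Area ratio A_h/A_s = d_o²(1−k²)/d_s² = (1−k²)/(1−k⁴)^(2/3) = 0.7830.
Mass saving = 1 − 0.7830 = 21.7 %.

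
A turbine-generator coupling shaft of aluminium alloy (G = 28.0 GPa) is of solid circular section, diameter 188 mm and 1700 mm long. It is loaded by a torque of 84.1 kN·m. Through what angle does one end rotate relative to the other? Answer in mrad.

41.6 mrad

J = πd⁴/32 = π(0.188)⁴/32 = 1.226×10^-4 m⁴.
θ = T·L/(G·J) = 84100 × 1.70 / (28.0×10⁹ × 1.226×10^-4) = 0.04163 rad.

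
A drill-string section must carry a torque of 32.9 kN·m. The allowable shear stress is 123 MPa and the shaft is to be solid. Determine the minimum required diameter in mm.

111 mm

For a solid shaft τ_max = 16T/(πd³), so d = (16T/(π τ_allow))^(1/3) = (16·32900/(π·1.23×10^8))^(1/3) = 0.1109 m.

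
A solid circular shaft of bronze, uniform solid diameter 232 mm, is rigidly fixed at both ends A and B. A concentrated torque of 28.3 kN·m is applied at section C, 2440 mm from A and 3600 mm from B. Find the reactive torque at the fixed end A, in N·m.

16900 N·m

With uniform GJ and both ends fixed, compatibility θ_AC = θ_CB gives T_A·a = T_B·b, together with T_A + T_B = T₀.
T_A = T₀·b/(a+b) = 28300·3600/6040 = 16870 N·m; T_B = 11430 N·m.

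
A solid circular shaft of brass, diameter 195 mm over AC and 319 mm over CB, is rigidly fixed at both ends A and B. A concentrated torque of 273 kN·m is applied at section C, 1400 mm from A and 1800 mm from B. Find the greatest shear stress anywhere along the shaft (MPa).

36.3 MPa

Compatibility: T_A·a/J_AC = T_B·b/J_CB with T_A + T_B = T₀.
J_AC = 1.42×10^-4 m⁴, J_CB = 1.02×10^-3 m⁴, so T_A = T₀·(J_AC/a)/((J_AC/a)+(J_CB/b)) = 41550 N·m, T_B = 231400 N·m.
τ in each portion: τ_AC = 2.85×10^7 Pa, τ_CB = 3.63×10^7 Pa; maximum is in CB.
τ_max = T_CB·r/J = 231400·0.160/1.02×10^-3 = 3.631×10^7 Pa.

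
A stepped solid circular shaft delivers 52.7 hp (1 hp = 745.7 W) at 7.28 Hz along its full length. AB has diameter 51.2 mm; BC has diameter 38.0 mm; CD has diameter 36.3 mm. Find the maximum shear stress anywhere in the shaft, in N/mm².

91.5 N/mm²

ω = 2π·7.28 = 45.74 rad/s, so T = P/ω = 52.7×745.7 / 45.74 = 859.1 N·m.
Under the same torque, τ_max = 16T/(πd³) is largest where d is smallest — segment CD (d = 36.3 mm).
τ_max = 16·859.1/(π·(0.0363)³) = 9.148×10^7 Pa.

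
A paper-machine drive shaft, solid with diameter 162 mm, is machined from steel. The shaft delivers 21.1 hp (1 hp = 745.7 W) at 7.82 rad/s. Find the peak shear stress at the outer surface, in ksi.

ω = 7.82 rad/s, so T = P/ω = 21.1×745.7 / 7.820 = 2012 N·m.
J = πd⁴/32 = π(0.162)⁴/32 = 6.762×10^-5 m⁴.
τ_max = T·r/J = 2012 × 0.0810 / 6.762×10^-5 = 2.410×10^6 Pa.

0.350 ksi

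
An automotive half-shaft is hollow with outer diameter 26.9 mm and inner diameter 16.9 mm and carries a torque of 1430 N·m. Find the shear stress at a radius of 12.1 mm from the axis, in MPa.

399 MPa

J = π(d_o⁴ − d_i⁴)/32 = π(0.0269⁴ − 0.0169⁴)/32 = 4.340×10^-8 m⁴.
Shear stress varies linearly with radius: τ = T·r/J = 1430 × 0.0121 / 4.340×10^-8 = 3.987×10^8 Pa.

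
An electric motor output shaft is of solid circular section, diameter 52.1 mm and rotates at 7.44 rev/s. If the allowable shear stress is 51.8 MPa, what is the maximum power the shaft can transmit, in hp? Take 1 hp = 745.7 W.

J = πd⁴/32 = π(0.0521)⁴/32 = 7.234×10^-7 m⁴.
T_max = τ_allow·J/r = 5.18×10^7 × 7.234×10^-7 / 0.0261 = 1438 N·m.
ω = 2π·7.44 = 46.75 rad/s, so P_max = T_max·ω = 6.724×10^4 W.

90.2 hp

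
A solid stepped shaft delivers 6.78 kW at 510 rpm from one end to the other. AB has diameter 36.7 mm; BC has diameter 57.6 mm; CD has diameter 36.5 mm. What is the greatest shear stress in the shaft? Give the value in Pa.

1.33e7 Pa

ω = 2π·510/60 = 53.41 rad/s, so T = P/ω = 6.78×10³ / 53.41 = 126.9 N·m.
Under the same torque, τ_max = 16T/(πd³) is largest where d is smallest — segment CD (d = 36.5 mm).
τ_max = 16·126.9/(π·(0.0365)³) = 1.330×10^7 Pa.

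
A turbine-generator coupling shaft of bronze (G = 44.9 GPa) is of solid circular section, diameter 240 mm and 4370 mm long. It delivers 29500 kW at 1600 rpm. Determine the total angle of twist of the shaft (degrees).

ω = 2π·1600/60 = 167.6 rad/s, so T = P/ω = 29500×10³ / 167.6 = 176100 N·m.
J = πd⁴/32 = π(0.240)⁴/32 = 3.257×10^-4 m⁴.
θ = T·L/(G·J) = 176100 × 4.37 / (44.9×10⁹ × 3.257×10^-4) = 0.05261 rad.

3.01°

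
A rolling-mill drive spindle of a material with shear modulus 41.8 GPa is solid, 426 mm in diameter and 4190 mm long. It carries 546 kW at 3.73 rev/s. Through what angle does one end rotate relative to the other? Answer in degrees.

0.0414°

ω = 2π·3.73 = 23.44 rad/s, so T = P/ω = 546×10³ / 23.44 = 23300 N·m.
J = πd⁴/32 = π(0.426)⁴/32 = 3.233×10^-3 m⁴.
θ = T·L/(G·J) = 23300 × 4.19 / (41.8×10⁹ × 3.233×10^-3) = 7.223×10^-4 rad.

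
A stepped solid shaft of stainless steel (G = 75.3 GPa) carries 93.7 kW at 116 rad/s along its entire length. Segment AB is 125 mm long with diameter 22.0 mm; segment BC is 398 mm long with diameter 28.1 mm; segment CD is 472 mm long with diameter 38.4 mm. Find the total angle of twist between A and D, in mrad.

152 mrad

ω = 116 rad/s, so T = P/ω = 93.7×10³ / 116.0 = 807.8 N·m.
J_AB = π(0.0220)⁴/32 = 2.30×10^-8 m⁴; J_BC = π(0.0281)⁴/32 = 6.12×10^-8 m⁴; J_CD = π(0.0384)⁴/32 = 2.13×10^-7 m⁴.
θ = (T/G)·Σ L_i/J_i = (807.8/75.3×10⁹)·(0.125/2.30×10^-8 + 0.398/6.12×10^-8 + 0.472/2.13×10^-7) = 0.1518 rad.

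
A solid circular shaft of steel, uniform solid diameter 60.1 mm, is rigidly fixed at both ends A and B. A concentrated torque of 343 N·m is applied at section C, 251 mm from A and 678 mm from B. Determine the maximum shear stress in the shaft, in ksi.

0.852 ksi

With uniform GJ and both ends fixed, compatibility θ_AC = θ_CB gives T_A·a = T_B·b, together with T_A + T_B = T₀.
T_A = T₀·b/(a+b) = 343.0·678/929.0 = 250.3 N·m; T_B = 92.67 N·m.
τ in each portion: τ_AC = 5.87×10^6 Pa, τ_CB = 2.17×10^6 Pa; maximum is in AC.
τ_max = T_AC·r/J = 250.3·0.0301/1.28×10^-6 = 5.873×10^6 Pa.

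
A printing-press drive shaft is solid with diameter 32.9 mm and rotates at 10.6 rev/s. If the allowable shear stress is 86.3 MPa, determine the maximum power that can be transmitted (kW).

J = πd⁴/32 = π(0.0329)⁴/32 = 1.150×10^-7 m⁴.
T_max = τ_allow·J/r = 8.63×10^7 × 1.150×10^-7 / 0.0164 = 603.4 N·m.
ω = 2π·10.6 = 66.60 rad/s, so P_max = T_max·ω = 4.019×10^4 W.

40.2 kW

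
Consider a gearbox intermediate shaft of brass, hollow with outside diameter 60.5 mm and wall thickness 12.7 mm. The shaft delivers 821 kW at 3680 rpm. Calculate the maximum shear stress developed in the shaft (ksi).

8.01 ksi

ω = 2π·3680/60 = 385.4 rad/s, so T = P/ω = 821×10³ / 385.4 = 2130 N·m.
J = π(d_o⁴ − d_i⁴)/32 = π(0.0605⁴ − 0.0351⁴)/32 = 1.166×10^-6 m⁴.
τ_max = T·r/J = 2130 × 0.0302 / 1.166×10^-6 = 5.526×10^7 Pa.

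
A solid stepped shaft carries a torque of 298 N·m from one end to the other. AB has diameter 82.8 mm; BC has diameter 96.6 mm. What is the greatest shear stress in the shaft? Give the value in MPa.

Under the same torque, τ_max = 16T/(πd³) is largest where d is smallest — segment AB (d = 82.8 mm).
τ_max = 16·298.0/(π·(0.0828)³) = 2.674×10^6 Pa.

2.67 MPa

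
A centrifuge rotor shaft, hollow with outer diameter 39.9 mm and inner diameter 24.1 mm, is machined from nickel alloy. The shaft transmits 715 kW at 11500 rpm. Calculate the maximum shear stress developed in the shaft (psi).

ω = 2π·11500/60 = 1204 rad/s, so T = P/ω = 715×10³ / 1204 = 593.7 N·m.
J = π(d_o⁴ − d_i⁴)/32 = π(0.0399⁴ − 0.0241⁴)/32 = 2.157×10^-7 m⁴.
τ_max = T·r/J = 593.7 × 0.0199 / 2.157×10^-7 = 5.491×10^7 Pa.

7960 psi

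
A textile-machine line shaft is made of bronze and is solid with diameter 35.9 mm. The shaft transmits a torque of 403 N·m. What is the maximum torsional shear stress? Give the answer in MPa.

44.4 MPa

J = πd⁴/32 = π(0.0359)⁴/32 = 1.631×10^-7 m⁴.
τ_max = T·r/J = 403.0 × 0.0180 / 1.631×10^-7 = 4.436×10^7 Pa.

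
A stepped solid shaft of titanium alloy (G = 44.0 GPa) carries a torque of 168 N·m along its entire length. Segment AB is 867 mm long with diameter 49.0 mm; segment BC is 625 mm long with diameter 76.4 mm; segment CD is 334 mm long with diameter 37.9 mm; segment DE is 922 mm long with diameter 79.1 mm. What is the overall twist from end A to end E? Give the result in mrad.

J_AB = π(0.0490)⁴/32 = 5.66×10^-7 m⁴; J_BC = π(0.0764)⁴/32 = 3.34×10^-6 m⁴; J_CD = π(0.0379)⁴/32 = 2.03×10^-7 m⁴; J_DE = π(0.0791)⁴/32 = 3.84×10^-6 m⁴.
θ = (T/G)·Σ L_i/J_i = (168.0/44.0×10⁹)·(0.867/5.66×10^-7 + 0.625/3.34×10^-6 + 0.334/2.03×10^-7 + 0.922/3.84×10^-6) = 0.01377 rad.

13.8 mrad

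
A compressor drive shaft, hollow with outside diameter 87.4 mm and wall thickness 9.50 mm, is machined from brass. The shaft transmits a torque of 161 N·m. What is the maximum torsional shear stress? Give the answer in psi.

J = π(d_o⁴ − d_i⁴)/32 = π(0.0874⁴ − 0.0684⁴)/32 = 3.580×10^-6 m⁴.
τ_max = T·r/J = 161.0 × 0.0437 / 3.580×10^-6 = 1.965×10^6 Pa.

285 psi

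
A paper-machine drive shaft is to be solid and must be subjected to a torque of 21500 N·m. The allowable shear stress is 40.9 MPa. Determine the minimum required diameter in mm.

139 mm

For a solid shaft τ_max = 16T/(πd³), so d = (16T/(π τ_allow))^(1/3) = (16·21500/(π·4.09×10^7))^(1/3) = 0.1389 m.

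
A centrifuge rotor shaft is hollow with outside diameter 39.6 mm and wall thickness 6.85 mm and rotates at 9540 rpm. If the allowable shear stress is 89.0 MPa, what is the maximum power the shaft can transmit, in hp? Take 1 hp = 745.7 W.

1190 hp

J = π(d_o⁴ − d_i⁴)/32 = π(0.0396⁴ − 0.0259⁴)/32 = 1.972×10^-7 m⁴.
T_max = τ_allow·J/r = 8.90×10^7 × 1.972×10^-7 / 0.0198 = 886.6 N·m.
ω = 2π·9540/60 = 999.0 rad/s, so P_max = T_max·ω = 8.858×10^5 W.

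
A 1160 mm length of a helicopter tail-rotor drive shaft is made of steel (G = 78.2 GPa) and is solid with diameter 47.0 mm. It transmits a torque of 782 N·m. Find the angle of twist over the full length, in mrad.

J = πd⁴/32 = π(0.0470)⁴/32 = 4.791×10^-7 m⁴.
θ = T·L/(G·J) = 782.0 × 1.16 / (78.2×10⁹ × 4.791×10^-7) = 0.02421 rad.

24.2 mrad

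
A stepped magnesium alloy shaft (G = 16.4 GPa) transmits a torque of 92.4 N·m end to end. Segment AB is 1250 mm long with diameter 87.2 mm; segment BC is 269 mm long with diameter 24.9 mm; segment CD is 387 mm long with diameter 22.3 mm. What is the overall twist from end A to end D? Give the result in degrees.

7.52°

J_AB = π(0.0872)⁴/32 = 5.68×10^-6 m⁴; J_BC = π(0.0249)⁴/32 = 3.77×10^-8 m⁴; J_CD = π(0.0223)⁴/32 = 2.43×10^-8 m⁴.
θ = (T/G)·Σ L_i/J_i = (92.40/16.4×10⁹)·(1.25/5.68×10^-6 + 0.269/3.77×10^-8 + 0.387/2.43×10^-8) = 0.1312 rad.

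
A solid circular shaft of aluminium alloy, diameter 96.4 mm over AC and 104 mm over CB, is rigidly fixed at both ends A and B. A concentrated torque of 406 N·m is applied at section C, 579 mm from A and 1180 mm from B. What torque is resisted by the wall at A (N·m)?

Compatibility: T_A·a/J_AC = T_B·b/J_CB with T_A + T_B = T₀.
J_AC = 8.48×10^-6 m⁴, J_CB = 1.15×10^-5 m⁴, so T_A = T₀·(J_AC/a)/((J_AC/a)+(J_CB/b)) = 243.9 N·m, T_B = 162.1 N·m.

244 N·m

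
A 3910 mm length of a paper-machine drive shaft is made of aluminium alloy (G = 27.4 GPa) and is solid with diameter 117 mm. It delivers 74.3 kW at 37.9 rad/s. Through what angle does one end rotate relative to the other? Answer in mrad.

15.2 mrad

ω = 37.9 rad/s, so T = P/ω = 74.3×10³ / 37.90 = 1960 N·m.
J = πd⁴/32 = π(0.117)⁴/32 = 1.840×10^-5 m⁴.
θ = T·L/(G·J) = 1960 × 3.91 / (27.4×10⁹ × 1.840×10^-5) = 0.01521 rad.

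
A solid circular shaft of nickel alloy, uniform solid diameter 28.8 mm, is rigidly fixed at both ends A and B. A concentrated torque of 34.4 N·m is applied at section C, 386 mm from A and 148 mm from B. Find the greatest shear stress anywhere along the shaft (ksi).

With uniform GJ and both ends fixed, compatibility θ_AC = θ_CB gives T_A·a = T_B·b, together with T_A + T_B = T₀.
T_A = T₀·b/(a+b) = 34.40·148/534.0 = 9.534 N·m; T_B = 24.87 N·m.
τ in each portion: τ_AC = 2.03×10^6 Pa, τ_CB = 5.30×10^6 Pa; maximum is in CB.
τ_max = T_CB·r/J = 24.87·0.0144/6.75×10^-8 = 5.301×10^6 Pa.

0.769 ksi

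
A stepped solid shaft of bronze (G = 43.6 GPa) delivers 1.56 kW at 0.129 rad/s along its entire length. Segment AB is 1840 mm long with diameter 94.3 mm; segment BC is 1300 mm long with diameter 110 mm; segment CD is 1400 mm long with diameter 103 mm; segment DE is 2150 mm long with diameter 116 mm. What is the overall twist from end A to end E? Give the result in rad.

ω = 0.129 rad/s, so T = P/ω = 1.56×10³ / 0.1290 = 12090 N·m.
J_AB = π(0.0943)⁴/32 = 7.76×10^-6 m⁴; J_BC = π(0.110)⁴/32 = 1.44×10^-5 m⁴; J_CD = π(0.103)⁴/32 = 1.10×10^-5 m⁴; J_DE = π(0.116)⁴/32 = 1.78×10^-5 m⁴.
θ = (T/G)·Σ L_i/J_i = (12090/43.6×10⁹)·(1.84/7.76×10^-6 + 1.30/1.44×10^-5 + 1.40/1.10×10^-5 + 2.15/1.78×10^-5) = 0.1595 rad.

0.160 rad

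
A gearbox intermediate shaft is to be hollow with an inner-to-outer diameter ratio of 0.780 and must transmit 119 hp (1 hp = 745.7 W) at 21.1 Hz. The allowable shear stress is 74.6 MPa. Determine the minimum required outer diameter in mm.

ω = 2π·21.1 = 132.6 rad/s, so T = P/ω = 119×745.7 / 132.6 = 669.3 N·m.
For a hollow shaft with d_i/d_o = 0.780: τ_max = 16T/(π d_o³ (1−k⁴)), so d_o = [16T/(π τ_allow (1−k⁴))]^(1/3) = [16·669.3/(π·7.46×10^7·0.6298)]^(1/3) = 0.04171 m.

41.7 mm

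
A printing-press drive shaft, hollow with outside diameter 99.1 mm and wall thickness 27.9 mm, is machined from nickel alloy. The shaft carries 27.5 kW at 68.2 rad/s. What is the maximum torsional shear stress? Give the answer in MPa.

2.19 MPa

ω = 68.2 rad/s, so T = P/ω = 27.5×10³ / 68.20 = 403.2 N·m.
J = π(d_o⁴ − d_i⁴)/32 = π(0.0991⁴ − 0.0433⁴)/32 = 9.124×10^-6 m⁴.
τ_max = T·r/J = 403.2 × 0.0495 / 9.124×10^-6 = 2.190×10^6 Pa.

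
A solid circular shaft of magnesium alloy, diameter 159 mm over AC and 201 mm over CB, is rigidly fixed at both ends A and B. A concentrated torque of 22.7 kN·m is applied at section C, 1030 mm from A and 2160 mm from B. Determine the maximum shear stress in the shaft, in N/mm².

Compatibility: T_A·a/J_AC = T_B·b/J_CB with T_A + T_B = T₀.
J_AC = 6.27×10^-5 m⁴, J_CB = 1.60×10^-4 m⁴, so T_A = T₀·(J_AC/a)/((J_AC/a)+(J_CB/b)) = 10240 N·m, T_B = 12460 N·m.
τ in each portion: τ_AC = 1.30×10^7 Pa, τ_CB = 7.82×10^6 Pa; maximum is in AC.
τ_max = T_AC·r/J = 10240·0.0795/6.27×10^-5 = 1.297×10^7 Pa.

13.0 N/mm²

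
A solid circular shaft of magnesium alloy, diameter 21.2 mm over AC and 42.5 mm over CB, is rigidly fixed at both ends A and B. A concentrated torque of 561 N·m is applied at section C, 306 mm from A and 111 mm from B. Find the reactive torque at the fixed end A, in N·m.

12.3 N·m

Compatibility: T_A·a/J_AC = T_B·b/J_CB with T_A + T_B = T₀.
J_AC = 1.98×10^-8 m⁴, J_CB = 3.20×10^-7 m⁴, so T_A = T₀·(J_AC/a)/((J_AC/a)+(J_CB/b)) = 12.32 N·m, T_B = 548.7 N·m.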